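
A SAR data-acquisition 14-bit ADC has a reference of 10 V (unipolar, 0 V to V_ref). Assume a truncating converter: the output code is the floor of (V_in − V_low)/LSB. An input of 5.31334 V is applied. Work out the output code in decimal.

With 16384 levels over 10 V, one step is 0.610 mV.
Input sits at 8705.376 steps above V_low.
⌊·⌋(8705.376) = 8705.

code 8705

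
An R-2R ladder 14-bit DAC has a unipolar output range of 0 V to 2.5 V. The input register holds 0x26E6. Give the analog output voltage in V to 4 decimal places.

1.5195 V

LSB = 2.5 V / 2^14 = 152.59 µV.
Code 0x26E6 = 9958 decimal.
V_out = 0 + 9958 × 0.000152588 V = 1.51947 V.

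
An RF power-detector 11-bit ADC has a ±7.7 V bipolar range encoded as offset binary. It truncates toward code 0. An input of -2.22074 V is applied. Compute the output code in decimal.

Full-scale span = 15.4 V; LSB = 15.4/2^11 = 7.520 mV.
Input sits at 728.670 steps above V_low.
So the output code is 728.

code 728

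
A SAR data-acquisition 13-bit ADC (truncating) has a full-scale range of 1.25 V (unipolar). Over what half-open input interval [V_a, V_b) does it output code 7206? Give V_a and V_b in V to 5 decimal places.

[1.09955 V, 1.09970 V)

LSB = 1.25/2^13 = 152.59 µV.
V_a = V_low + 7206·LSB = 1.09955 V; V_b = V_low + 7207·LSB = 1.0997 V.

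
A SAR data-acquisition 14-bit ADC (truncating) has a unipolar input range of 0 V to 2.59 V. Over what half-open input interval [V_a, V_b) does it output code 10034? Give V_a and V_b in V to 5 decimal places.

LSB = 2.59/2^14 = 158.08 µV.
V_a = V_low + 10034·LSB = 1.58619 V; V_b = V_low + 10035·LSB = 1.58634 V.

[1.58619 V, 1.58634 V)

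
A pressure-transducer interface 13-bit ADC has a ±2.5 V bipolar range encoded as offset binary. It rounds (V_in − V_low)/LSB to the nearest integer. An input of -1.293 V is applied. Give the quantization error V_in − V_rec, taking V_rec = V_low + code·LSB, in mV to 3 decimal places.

-0.275 mV

Step size: 5 V ÷ 2^13 = 0.610 mV.
Scaled input = 1977.5488 LSBs, so code = 1978.
Reconstructed: -1.2927246 V.
Error = -1.293 − (−1.2927246) = -0.000275391 V = -0.275 mV.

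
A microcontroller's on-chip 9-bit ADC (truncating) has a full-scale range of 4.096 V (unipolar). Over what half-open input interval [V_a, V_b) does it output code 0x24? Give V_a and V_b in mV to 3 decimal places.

[288.000 mV, 296.000 mV)

LSB = 4.096/2^9 = 8.000 mV.
Code 0x24 = 36 decimal.
V_a = V_low + 36·LSB = 0.288 V; V_b = V_low + 37·LSB = 0.296 V.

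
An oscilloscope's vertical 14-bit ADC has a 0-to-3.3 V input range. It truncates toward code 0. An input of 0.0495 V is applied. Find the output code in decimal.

LSB = 3.3 V / 16384 = 201.42 µV.
(V_in − V_low)/LSB = (0.0495 − 0) / 0.000201416 = 245.760.
⌊·⌋(245.760) = 245.

code 245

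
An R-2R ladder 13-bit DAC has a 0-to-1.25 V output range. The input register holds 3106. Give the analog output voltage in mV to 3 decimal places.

LSB = 1.25 V / 2^13 = 152.59 µV.
V_out = 0 + 3106 × 0.000152588 V = 0.473938 V.
= 473.938 mV.

473.938 mV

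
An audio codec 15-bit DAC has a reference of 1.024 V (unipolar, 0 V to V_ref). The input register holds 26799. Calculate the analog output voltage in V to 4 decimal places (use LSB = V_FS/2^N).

LSB = 1.024 V / 2^15 = 31.25 µV.
V_out = 0 + 26799 × 3.125e-05 V = 0.837469 V.

0.8375 V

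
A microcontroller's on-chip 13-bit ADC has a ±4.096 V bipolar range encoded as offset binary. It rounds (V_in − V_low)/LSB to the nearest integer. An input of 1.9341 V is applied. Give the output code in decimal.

With 8192 levels over 8.192 V, one step is 1.000 mV.
(1.9341 − (−4.096)) / 0.001 = 6030.100 LSBs.
Round → code 6030.

code 6030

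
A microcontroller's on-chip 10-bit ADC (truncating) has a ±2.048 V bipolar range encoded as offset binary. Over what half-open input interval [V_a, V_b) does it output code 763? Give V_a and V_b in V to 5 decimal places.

[1.00400 V, 1.00800 V)

LSB = 4.096/2^10 = 4.000 mV.
V_a = V_low + 763·LSB = 1.004 V; V_b = V_low + 764·LSB = 1.008 V.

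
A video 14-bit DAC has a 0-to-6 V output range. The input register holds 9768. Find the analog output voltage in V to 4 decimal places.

3.5771 V

LSB = 6 V / 2^14 = 366.21 µV.
V_out = 0 + 9768 × 0.000366211 V = 3.57715 V.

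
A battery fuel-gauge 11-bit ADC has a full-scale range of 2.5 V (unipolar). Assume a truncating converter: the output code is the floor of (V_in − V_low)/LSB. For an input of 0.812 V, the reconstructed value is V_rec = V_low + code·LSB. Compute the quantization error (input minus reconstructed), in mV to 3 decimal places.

0.232 mV

Step size: 2.5 V ÷ 2^11 = 1.221 mV.
Scaled input = 665.1904 LSBs, so code = 665.
Code 665 maps back to 0 + 665×0.0012207 V = 0.81176758 V.
Difference: 0.000232422 V → 0.232 mV.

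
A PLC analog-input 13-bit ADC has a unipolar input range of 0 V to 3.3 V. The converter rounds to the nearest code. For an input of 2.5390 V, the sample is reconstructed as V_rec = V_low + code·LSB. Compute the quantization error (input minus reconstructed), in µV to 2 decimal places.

LSB = 3.3/2^13 = 402.83 µV.
Scaled input = 6302.8752 LSBs, so code = 6303.
Reconstructed: 2.5390503 V.
Difference: -5.0293e-05 V → -50.29 µV.

-50.29 µV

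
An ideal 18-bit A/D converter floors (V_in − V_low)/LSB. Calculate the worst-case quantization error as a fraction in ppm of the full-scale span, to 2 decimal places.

3.81 ppm

Truncating → worst-case error = 1 LSB = V_FS/2^18, so 1e+06/262144 = 3.8147 ppm of full scale.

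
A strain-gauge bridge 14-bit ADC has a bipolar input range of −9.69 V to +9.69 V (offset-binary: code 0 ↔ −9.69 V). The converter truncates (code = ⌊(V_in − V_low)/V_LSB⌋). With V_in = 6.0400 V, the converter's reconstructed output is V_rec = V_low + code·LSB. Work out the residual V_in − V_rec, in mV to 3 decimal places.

0.310 mV

One LSB is 19.38 V / 16384 = 1.183 mV.
Scaled input = 13298.2621 LSBs, so code = 13298.
V_rec = (−9.69) + 13298·0.00118286 = 6.0396899 V.
Error = 6.0400 − 6.0396899 = 0.000310059 V = 0.310 mV.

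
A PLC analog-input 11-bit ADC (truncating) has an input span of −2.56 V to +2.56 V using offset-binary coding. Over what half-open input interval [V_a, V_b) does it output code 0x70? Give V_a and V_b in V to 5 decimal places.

LSB = 5.12/2^11 = 2.500 mV.
Code 0x70 = 112 decimal.
V_a = V_low + 112·LSB = -2.28 V; V_b = V_low + 113·LSB = -2.2775 V.

[-2.28000 V, -2.27750 V)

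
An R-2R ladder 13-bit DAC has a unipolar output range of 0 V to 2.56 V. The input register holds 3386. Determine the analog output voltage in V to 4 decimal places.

LSB = 2.56 V / 2^13 = 312.50 µV.
V_out = 0 + 3386 × 0.0003125 V = 1.05812 V.

1.0581 V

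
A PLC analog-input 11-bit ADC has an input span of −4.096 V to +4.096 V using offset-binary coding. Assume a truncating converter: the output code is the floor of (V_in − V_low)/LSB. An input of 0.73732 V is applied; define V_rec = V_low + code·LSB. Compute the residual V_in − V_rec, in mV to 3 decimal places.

1.320 mV

Step size: 8.192 V ÷ 2^11 = 4.000 mV.
(0.73732 − (−4.096))/0.004 = 1208.3300; ⌊·⌋ gives code 1208.
Reconstructed: 0.736 V.
V_in − V_rec = 0.00132 V = 1.320 mV.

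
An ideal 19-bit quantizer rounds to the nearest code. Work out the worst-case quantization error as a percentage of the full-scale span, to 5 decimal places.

0.00010 %

Rounding → worst-case error = ½ LSB = V_FS/2^20, so 100/1048576 = 9.53674e-05 % of full scale.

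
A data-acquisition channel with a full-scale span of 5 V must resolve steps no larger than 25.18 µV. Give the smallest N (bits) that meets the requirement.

Number of steps required ≥ 5 V / 25.18 µV = 198570.29.
Need 2^N ≥ 198570.29; 2^17 = 131072, 2^18 = 262144.
Minimum N = 18.

18 bits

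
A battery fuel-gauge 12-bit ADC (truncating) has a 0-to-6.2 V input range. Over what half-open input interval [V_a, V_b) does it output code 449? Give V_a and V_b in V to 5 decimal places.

[0.67964 V, 0.68115 V)

LSB = 6.2/2^12 = 1.514 mV.
V_a = V_low + 449·LSB = 0.679639 V; V_b = V_low + 450·LSB = 0.681152 V.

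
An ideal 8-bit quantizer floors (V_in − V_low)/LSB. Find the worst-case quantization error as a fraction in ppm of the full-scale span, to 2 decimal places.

Truncating → worst-case error = 1 LSB = V_FS/2^8, so 1e+06/256 = 3906.25 ppm of full scale.

3906.25 ppm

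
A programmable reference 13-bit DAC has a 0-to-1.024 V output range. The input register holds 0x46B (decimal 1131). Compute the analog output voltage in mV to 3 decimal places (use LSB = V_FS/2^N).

141.375 mV

LSB = 1.024 V / 2^13 = 125.00 µV.
Code 0x46B = 1131 decimal.
V_out = 0 + 1131 × 0.000125 V = 0.141375 V.
= 141.375 mV.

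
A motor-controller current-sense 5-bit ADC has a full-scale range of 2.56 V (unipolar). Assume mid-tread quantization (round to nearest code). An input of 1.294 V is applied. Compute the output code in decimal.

Full-scale span = 2.56 V; LSB = 2.56/2^5 = 80.000 mV.
(1.294 − 0) / 0.08 = 16.175 LSBs.
round(16.175) = 16.

code 16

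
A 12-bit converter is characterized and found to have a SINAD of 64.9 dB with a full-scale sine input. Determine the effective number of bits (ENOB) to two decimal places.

10.49 bits

ENOB = (SINAD − 1.76) / 6.02 = (64.9 − 1.76)/6.02 = 10.488.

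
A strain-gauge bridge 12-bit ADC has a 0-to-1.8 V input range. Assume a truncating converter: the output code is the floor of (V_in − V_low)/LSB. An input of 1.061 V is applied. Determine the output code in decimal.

code 2414

With 4096 levels over 1.8 V, one step is 439.45 µV.
(1.061 − 0) / 0.000439453 = 2414.364 LSBs.
⌊·⌋(2414.364) = 2414.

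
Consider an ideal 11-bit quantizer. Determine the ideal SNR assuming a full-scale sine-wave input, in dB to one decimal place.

SNR ≈ 6.02·N + 1.76 dB = 6.02·11 + 1.76 = 67.98 dB.

68.0 dB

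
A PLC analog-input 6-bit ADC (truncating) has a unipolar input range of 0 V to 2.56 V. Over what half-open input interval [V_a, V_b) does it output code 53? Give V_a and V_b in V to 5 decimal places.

LSB = 2.56/2^6 = 40.000 mV.
V_a = V_low + 53·LSB = 2.12 V; V_b = V_low + 54·LSB = 2.16 V.

[2.12000 V, 2.16000 V)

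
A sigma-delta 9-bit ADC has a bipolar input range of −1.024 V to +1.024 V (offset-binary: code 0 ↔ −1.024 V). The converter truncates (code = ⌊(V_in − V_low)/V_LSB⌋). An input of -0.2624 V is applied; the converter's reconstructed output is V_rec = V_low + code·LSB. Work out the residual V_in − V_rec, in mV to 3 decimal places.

1.600 mV

One LSB is 2.048 V / 512 = 4.000 mV.
Scaled input = 190.4000 LSBs, so code = 190.
V_rec = (−1.024) + 190·0.004 = -0.264 V.
V_in − V_rec = 0.0016 V = 1.600 mV.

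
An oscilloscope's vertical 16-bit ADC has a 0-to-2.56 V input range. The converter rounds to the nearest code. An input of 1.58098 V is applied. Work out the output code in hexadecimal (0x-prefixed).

Full-scale span = 2.56 V; LSB = 2.56/2^16 = 39.06 µV.
(1.58098 − 0) / 3.90625e-05 = 40473.088 LSBs.
Round → code 40473.
In hexadecimal (0x-prefixed): 0x9E19.

code 0x9E19 (decimal 40473)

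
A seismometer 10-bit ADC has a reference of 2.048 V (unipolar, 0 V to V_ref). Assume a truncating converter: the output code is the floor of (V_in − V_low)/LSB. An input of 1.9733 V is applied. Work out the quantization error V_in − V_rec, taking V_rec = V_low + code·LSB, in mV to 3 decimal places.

1.300 mV

Step size: 2.048 V ÷ 2^10 = 2.000 mV.
(1.9733 − 0)/0.002 = 986.6500; ⌊·⌋ gives code 986.
Reconstructed: 1.972 V.
V_in − V_rec = 0.0013 V = 1.300 mV.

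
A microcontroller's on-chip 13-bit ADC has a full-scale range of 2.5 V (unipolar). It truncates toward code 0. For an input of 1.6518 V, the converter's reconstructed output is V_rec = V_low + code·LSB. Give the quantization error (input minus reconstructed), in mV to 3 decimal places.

0.189 mV

Step size: 2.5 V ÷ 2^13 = 305.18 µV.
(V_in − V_low)/LSB = (1.6518 − 0)/0.000305176 = 5412.6182 → code 5412 (floor).
V_rec = 0 + 5412·0.000305176 = 1.6516113 V.
V_in − V_rec = 0.000188672 V = 0.189 mV.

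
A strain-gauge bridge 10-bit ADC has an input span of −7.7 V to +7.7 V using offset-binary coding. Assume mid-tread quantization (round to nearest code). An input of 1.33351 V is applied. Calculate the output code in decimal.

With 1024 levels over 15.4 V, one step is 15.039 mV.
Input sits at 600.670 steps above V_low.
Round → code 601.

code 601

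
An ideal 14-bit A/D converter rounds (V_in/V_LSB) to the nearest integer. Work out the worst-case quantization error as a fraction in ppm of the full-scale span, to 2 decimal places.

30.52 ppm

Rounding → worst-case error = ½ LSB = V_FS/2^15, so 1e+06/32768 = 30.5176 ppm of full scale.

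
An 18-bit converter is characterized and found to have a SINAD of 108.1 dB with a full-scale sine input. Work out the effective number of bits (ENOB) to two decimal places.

ENOB = (SINAD − 1.76) / 6.02 = (108.1 − 1.76)/6.02 = 17.664.

17.66 bits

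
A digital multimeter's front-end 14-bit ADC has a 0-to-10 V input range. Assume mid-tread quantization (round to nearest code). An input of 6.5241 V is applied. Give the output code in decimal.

With 16384 levels over 10 V, one step is 0.610 mV.
(V_in − V_low)/LSB = (6.5241 − 0) / 0.000610352 = 10689.085.
round(10689.085) = 10689.

code 10689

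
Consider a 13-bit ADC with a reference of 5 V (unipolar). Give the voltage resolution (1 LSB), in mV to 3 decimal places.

0.610 mV

Full-scale span = 5 V.
LSB = 5 / 2^13 = 5 / 8192 = 0.000610352 V = 0.610 mV.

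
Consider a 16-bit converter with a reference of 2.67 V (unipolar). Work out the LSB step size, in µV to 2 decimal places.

Full-scale span = 2.67 V.
LSB = 2.67 / 2^16 = 2.67 / 65536 = 4.0741e-05 V = 40.74 µV.

40.74 µV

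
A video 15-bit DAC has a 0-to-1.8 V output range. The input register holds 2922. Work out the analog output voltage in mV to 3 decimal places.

LSB = 1.8 V / 2^15 = 54.93 µV.
V_out = 0 + 2922 × 5.49316e-05 V = 0.16051 V.
= 160.510 mV.

160.510 mV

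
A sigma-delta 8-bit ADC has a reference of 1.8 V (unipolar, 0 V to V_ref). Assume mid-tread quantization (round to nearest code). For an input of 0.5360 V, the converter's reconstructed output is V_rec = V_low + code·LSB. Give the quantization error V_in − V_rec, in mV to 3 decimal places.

1.625 mV

Step size: 1.8 V ÷ 2^8 = 7.031 mV.
(0.5360 − 0)/0.00703125 = 76.2311; round gives code 76.
V_rec = 0 + 76·0.00703125 = 0.534375 V.
Error = 0.5360 − 0.534375 = 0.001625 V = 1.625 mV.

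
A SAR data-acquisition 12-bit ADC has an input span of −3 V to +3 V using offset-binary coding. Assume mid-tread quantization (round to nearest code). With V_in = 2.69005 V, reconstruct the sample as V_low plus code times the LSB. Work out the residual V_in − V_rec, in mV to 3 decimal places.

0.597 mV

Step size: 6 V ÷ 2^12 = 1.465 mV.
(2.69005 − (−3))/0.00146484 = 3884.4075; round gives code 3884.
Code 3884 maps back to (−3) + 3884×0.00146484 V = 2.6894531 V.
Difference: 0.000596875 V → 0.597 mV.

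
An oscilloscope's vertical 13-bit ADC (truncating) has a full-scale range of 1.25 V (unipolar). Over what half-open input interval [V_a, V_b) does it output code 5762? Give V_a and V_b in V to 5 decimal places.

[0.87921 V, 0.87936 V)

LSB = 1.25/2^13 = 152.59 µV.
V_a = V_low + 5762·LSB = 0.879211 V; V_b = V_low + 5763·LSB = 0.879364 V.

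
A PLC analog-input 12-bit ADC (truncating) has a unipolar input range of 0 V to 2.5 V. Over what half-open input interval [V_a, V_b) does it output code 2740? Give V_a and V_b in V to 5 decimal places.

LSB = 2.5/2^12 = 0.610 mV.
V_a = V_low + 2740·LSB = 1.67236 V; V_b = V_low + 2741·LSB = 1.67297 V.

[1.67236 V, 1.67297 V)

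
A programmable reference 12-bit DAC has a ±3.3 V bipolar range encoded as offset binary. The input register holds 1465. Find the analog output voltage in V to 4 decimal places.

LSB = 6.6 V / 2^12 = 1.611 mV.
V_out = (−3.3) + 1465 × 0.00161133 V = -0.939404 V.

-0.9394 V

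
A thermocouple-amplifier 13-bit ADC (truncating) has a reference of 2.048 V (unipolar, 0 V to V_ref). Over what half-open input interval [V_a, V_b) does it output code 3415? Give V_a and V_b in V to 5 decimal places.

LSB = 2.048/2^13 = 250.00 µV.
V_a = V_low + 3415·LSB = 0.85375 V; V_b = V_low + 3416·LSB = 0.854 V.

[0.85375 V, 0.85400 V)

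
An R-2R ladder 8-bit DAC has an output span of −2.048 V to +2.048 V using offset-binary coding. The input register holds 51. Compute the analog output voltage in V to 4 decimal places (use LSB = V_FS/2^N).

LSB = 4.096 V / 2^8 = 16.000 mV.
V_out = (−2.048) + 51 × 0.016 V = -1.232 V.

-1.2320 V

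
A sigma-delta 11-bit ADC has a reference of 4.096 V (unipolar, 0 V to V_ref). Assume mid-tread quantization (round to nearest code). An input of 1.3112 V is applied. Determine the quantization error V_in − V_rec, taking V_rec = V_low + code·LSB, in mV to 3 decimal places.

LSB = 4.096/2^11 = 2.000 mV.
(V_in − V_low)/LSB = (1.3112 − 0)/0.002 = 655.6000 → code 656 (round).
Code 656 maps back to 0 + 656×0.002 V = 1.312 V.
V_in − V_rec = -0.0008 V = -0.800 mV.

-0.800 mV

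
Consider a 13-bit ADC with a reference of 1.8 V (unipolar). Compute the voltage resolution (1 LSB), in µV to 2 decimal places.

Full-scale span = 1.8 V.
LSB = 1.8 / 2^13 = 1.8 / 8192 = 0.000219727 V = 219.73 µV.

219.73 µV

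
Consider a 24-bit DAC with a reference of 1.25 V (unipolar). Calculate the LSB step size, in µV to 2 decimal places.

0.07 µV

Full-scale span = 1.25 V.
LSB = 1.25 / 2^24 = 1.25 / 16777216 = 7.45058e-08 V = 0.07 µV.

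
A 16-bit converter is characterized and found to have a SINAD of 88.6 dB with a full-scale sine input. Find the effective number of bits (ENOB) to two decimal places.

14.43 bits

ENOB = (SINAD − 1.76) / 6.02 = (88.6 − 1.76)/6.02 = 14.425.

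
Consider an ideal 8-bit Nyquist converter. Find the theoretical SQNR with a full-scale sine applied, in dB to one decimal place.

49.9 dB

SNR ≈ 6.02·N + 1.76 dB = 6.02·8 + 1.76 = 49.92 dB.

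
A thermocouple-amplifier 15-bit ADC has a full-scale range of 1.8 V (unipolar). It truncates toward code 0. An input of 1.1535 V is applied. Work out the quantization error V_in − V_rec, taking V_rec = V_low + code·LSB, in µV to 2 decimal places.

One LSB is 1.8 V / 32768 = 54.93 µV.
(1.1535 − 0)/5.49316e-05 = 20998.8267; ⌊·⌋ gives code 20998.
Code 20998 maps back to 0 + 20998×5.49316e-05 V = 1.1534546 V.
V_in − V_rec = 4.54102e-05 V = 45.41 µV.

45.41 µV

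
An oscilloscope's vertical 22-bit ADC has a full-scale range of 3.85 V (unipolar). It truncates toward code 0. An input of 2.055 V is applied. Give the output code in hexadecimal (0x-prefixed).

code 0x222939 (decimal 2238777)

Full-scale span = 3.85 V; LSB = 3.85/2^22 = 0.92 µV.
(V_in − V_low)/LSB = (2.055 − 0) / 9.17912e-07 = 2238777.849.
Floor → code 2238777.
In hexadecimal (0x-prefixed): 0x222939.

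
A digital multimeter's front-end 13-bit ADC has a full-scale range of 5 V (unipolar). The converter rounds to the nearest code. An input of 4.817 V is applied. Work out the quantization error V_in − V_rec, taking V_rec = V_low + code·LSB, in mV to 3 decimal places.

0.105 mV

Step size: 5 V ÷ 2^13 = 0.610 mV.
(4.817 − 0)/0.000610352 = 7892.1728; round gives code 7892.
V_rec = 0 + 7892·0.000610352 = 4.8168945 V.
Error = 4.817 − 4.8168945 = 0.000105469 V = 0.105 mV.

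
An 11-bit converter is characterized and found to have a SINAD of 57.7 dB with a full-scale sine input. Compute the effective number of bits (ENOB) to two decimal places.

ENOB = (SINAD − 1.76) / 6.02 = (57.7 − 1.76)/6.02 = 9.292.

9.29 bits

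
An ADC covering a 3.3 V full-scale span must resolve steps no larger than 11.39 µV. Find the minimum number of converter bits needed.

19 bits

Number of steps required ≥ 3.3 V / 11.39 µV = 289727.83.
Need 2^N ≥ 289727.83; 2^18 = 262144, 2^19 = 524288.
Minimum N = 19.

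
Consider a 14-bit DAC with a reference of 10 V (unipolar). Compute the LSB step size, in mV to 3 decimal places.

0.610 mV

Full-scale span = 10 V.
LSB = 10 / 2^14 = 10 / 16384 = 0.000610352 V = 0.610 mV.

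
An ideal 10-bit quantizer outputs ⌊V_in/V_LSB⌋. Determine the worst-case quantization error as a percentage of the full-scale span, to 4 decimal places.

Truncating → worst-case error = 1 LSB = V_FS/2^10, so 100/1024 = 0.0976562 % of full scale.

0.0977 %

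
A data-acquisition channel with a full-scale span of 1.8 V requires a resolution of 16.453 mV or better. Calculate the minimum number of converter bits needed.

Number of steps required ≥ 1.8 V / 16.453 mV = 109.40.
Need 2^N ≥ 109.40; 2^6 = 64, 2^7 = 128.
Minimum N = 7.

7 bits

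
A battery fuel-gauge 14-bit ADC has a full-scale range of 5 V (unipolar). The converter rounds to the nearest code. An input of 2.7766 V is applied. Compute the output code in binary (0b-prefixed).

code 0b10001110001010 (decimal 9098)

LSB = 5 V / 16384 = 305.18 µV.
(2.7766 − 0) / 0.000305176 = 9098.363 LSBs.
Round → code 9098.
In binary (0b-prefixed): 0b10001110001010.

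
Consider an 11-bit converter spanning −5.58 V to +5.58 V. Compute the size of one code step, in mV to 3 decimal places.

Full-scale span = 11.16 V.
LSB = 11.16 / 2^11 = 11.16 / 2048 = 0.00544922 V = 5.449 mV.

5.449 mV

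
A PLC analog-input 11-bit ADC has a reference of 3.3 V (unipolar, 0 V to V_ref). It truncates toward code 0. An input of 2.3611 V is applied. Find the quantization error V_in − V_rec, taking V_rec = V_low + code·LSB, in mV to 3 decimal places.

LSB = 3.3/2^11 = 1.611 mV.
(V_in − V_low)/LSB = (2.3611 − 0)/0.00161133 = 1465.3130 → code 1465 (floor).
Code 1465 maps back to 0 + 1465×0.00161133 V = 2.3605957 V.
V_in − V_rec = 0.000504297 V = 0.504 mV.

0.504 mV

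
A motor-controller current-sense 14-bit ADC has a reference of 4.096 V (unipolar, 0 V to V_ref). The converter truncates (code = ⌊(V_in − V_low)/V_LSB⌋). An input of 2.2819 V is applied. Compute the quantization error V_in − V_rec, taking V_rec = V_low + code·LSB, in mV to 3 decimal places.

LSB = 4.096/2^14 = 250.00 µV.
Scaled input = 9127.6000 LSBs, so code = 9127.
V_rec = 0 + 9127·0.00025 = 2.28175 V.
V_in − V_rec = 0.00015 V = 0.150 mV.

0.150 mV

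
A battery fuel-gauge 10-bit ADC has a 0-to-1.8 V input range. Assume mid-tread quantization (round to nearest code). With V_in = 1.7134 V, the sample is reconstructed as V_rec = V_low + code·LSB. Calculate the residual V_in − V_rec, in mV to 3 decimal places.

-0.467 mV

One LSB is 1.8 V / 1024 = 1.758 mV.
(V_in − V_low)/LSB = (1.7134 − 0)/0.00175781 = 974.7342 → code 975 (round).
Reconstructed: 1.7138672 V.
V_in − V_rec = -0.000467187 V = -0.467 mV.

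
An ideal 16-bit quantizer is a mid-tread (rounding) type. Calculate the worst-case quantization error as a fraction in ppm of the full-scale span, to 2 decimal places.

Rounding → worst-case error = ½ LSB = V_FS/2^17, so 1e+06/131072 = 7.62939 ppm of full scale.

7.63 ppm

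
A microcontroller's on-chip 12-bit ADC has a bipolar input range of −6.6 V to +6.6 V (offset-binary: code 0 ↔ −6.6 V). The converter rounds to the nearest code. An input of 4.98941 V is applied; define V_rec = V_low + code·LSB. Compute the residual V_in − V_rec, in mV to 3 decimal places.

LSB = 13.2/2^12 = 3.223 mV.
Scaled input = 3596.2290 LSBs, so code = 3596.
Code 3596 maps back to (−6.6) + 3596×0.00322266 V = 4.9886719 V.
Error = 4.98941 − 4.9886719 = 0.000738125 V = 0.738 mV.

0.738 mV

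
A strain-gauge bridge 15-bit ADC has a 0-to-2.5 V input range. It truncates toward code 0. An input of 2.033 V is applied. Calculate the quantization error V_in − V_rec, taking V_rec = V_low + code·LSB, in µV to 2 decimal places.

Step size: 2.5 V ÷ 2^15 = 76.29 µV.
(2.033 − 0)/7.62939e-05 = 26646.9376; ⌊·⌋ gives code 26646.
Code 26646 maps back to 0 + 26646×7.62939e-05 V = 2.0329285 V.
Error = 2.033 − 2.0329285 = 7.15332e-05 V = 71.53 µV.

71.53 µV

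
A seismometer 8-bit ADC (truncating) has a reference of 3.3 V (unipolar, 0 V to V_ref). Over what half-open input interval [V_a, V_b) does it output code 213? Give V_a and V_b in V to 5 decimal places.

[2.74570 V, 2.75859 V)

LSB = 3.3/2^8 = 12.891 mV.
V_a = V_low + 213·LSB = 2.7457 V; V_b = V_low + 214·LSB = 2.75859 V.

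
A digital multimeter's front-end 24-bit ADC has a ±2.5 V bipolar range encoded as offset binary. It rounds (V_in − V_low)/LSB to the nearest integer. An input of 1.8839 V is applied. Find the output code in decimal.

With 16777216 levels over 5 V, one step is 0.30 µV.
(V_in − V_low)/LSB = (1.8839 − (−2.5)) / 2.98023e-07 = 14709927.444.
Round → code 14709927.

code 14709927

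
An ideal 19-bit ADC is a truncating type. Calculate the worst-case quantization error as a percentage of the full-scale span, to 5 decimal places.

0.00019 %

Truncating → worst-case error = 1 LSB = V_FS/2^19, so 100/524288 = 0.000190735 % of full scale.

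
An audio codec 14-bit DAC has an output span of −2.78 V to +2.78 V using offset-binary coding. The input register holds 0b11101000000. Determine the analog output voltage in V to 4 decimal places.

LSB = 5.56 V / 2^14 = 339.36 µV.
Code 0b11101000000 = 1856 decimal.
V_out = (−2.78) + 1856 × 0.000339355 V = -2.15016 V.

-2.1502 V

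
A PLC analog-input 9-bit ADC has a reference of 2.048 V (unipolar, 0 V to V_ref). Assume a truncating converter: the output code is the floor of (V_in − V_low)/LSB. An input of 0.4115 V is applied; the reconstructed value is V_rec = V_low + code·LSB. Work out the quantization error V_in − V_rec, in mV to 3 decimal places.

3.500 mV

LSB = 2.048/2^9 = 4.000 mV.
Scaled input = 102.8750 LSBs, so code = 102.
V_rec = 0 + 102·0.004 = 0.408 V.
Error = 0.4115 − 0.408 = 0.0035 V = 3.500 mV.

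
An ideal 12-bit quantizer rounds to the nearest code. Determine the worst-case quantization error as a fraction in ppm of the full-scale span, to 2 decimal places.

Rounding → worst-case error = ½ LSB = V_FS/2^13, so 1e+06/8192 = 122.07 ppm of full scale.

122.07 ppm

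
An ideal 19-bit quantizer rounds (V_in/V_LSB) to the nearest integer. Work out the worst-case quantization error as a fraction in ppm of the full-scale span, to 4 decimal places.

0.9537 ppm

Rounding → worst-case error = ½ LSB = V_FS/2^20, so 1e+06/1048576 = 0.953674 ppm of full scale.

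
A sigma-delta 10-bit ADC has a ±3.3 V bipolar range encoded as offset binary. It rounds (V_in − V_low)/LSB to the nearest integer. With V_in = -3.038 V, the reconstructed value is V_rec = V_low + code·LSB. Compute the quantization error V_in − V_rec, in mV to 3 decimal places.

LSB = 6.6/2^10 = 6.445 mV.
(V_in − V_low)/LSB = (-3.038 − (−3.3))/0.00644531 = 40.6497 → code 41 (round).
Code 41 maps back to (−3.3) + 41×0.00644531 V = -3.0357422 V.
Difference: -0.00225781 V → -2.258 mV.

-2.258 mV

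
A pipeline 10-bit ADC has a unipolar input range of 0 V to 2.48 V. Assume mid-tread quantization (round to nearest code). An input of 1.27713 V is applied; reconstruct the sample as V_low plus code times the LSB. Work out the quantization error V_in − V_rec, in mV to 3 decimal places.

Step size: 2.48 V ÷ 2^10 = 2.422 mV.
(V_in − V_low)/LSB = (1.27713 − 0)/0.00242187 = 527.3311 → code 527 (round).
V_rec = 0 + 527·0.00242187 = 1.2763281 V.
Difference: 0.000801875 V → 0.802 mV.

0.802 mV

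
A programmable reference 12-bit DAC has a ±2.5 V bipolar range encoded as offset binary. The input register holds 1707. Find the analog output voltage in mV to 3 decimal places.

LSB = 5 V / 2^12 = 1.221 mV.
V_out = (−2.5) + 1707 × 0.0012207 V = -0.41626 V.
= -416.260 mV.

-416.260 mV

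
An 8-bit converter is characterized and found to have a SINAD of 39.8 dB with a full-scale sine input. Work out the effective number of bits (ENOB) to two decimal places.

ENOB = (SINAD − 1.76) / 6.02 = (39.8 − 1.76)/6.02 = 6.319.

6.32 bits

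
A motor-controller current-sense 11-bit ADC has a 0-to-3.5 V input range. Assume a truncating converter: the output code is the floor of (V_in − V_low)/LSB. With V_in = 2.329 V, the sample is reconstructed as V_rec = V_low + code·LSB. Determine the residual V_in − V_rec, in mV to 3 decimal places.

1.363 mV

One LSB is 3.5 V / 2048 = 1.709 mV.
(2.329 − 0)/0.00170898 = 1362.7977; ⌊·⌋ gives code 1362.
Code 1362 maps back to 0 + 1362×0.00170898 V = 2.3276367 V.
Error = 2.329 − 2.3276367 = 0.00136328 V = 1.363 mV.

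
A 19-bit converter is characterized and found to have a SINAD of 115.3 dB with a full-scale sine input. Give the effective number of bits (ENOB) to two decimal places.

18.86 bits

ENOB = (SINAD − 1.76) / 6.02 = (115.3 − 1.76)/6.02 = 18.860.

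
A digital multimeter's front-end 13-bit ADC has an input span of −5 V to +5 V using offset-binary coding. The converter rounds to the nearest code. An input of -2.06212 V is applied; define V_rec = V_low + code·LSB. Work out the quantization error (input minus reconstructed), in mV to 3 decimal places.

-0.352 mV

LSB = 10/2^13 = 1.221 mV.
(V_in − V_low)/LSB = (-2.06212 − (−5))/0.0012207 = 2406.7113 → code 2407 (round).
Reconstructed: -2.0617676 V.
V_in − V_rec = -0.000352422 V = -0.352 mV.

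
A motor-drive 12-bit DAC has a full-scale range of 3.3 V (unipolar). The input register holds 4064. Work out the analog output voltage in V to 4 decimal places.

LSB = 3.3 V / 2^12 = 0.806 mV.
V_out = 0 + 4064 × 0.000805664 V = 3.27422 V.

3.2742 V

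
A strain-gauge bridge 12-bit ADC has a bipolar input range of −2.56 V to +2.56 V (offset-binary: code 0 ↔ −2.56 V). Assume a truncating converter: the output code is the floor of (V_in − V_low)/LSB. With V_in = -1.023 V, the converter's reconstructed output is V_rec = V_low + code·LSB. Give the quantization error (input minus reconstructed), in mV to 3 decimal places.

0.750 mV

LSB = 5.12/2^12 = 1.250 mV.
(V_in − V_low)/LSB = (-1.023 − (−2.56))/0.00125 = 1229.6000 → code 1229 (floor).
Reconstructed: -1.02375 V.
Error = -1.023 − (−1.02375) = 0.00075 V = 0.750 mV.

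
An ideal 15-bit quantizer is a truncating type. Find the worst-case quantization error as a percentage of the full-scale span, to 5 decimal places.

Truncating → worst-case error = 1 LSB = V_FS/2^15, so 100/32768 = 0.00305176 % of full scale.

0.00305 %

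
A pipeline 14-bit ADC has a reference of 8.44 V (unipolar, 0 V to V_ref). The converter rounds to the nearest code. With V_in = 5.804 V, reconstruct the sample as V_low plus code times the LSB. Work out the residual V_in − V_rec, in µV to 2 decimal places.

One LSB is 8.44 V / 16384 = 0.515 mV.
(V_in − V_low)/LSB = (5.804 − 0)/0.000515137 = 11266.9118 → code 11267 (round).
Code 11267 maps back to 0 + 11267×0.000515137 V = 5.8040454 V.
Error = 5.804 − 5.8040454 = -4.54102e-05 V = -45.41 µV.

-45.41 µV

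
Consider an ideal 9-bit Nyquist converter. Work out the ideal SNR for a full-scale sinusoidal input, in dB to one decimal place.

SNR ≈ 6.02·N + 1.76 dB = 6.02·9 + 1.76 = 55.94 dB.

55.9 dB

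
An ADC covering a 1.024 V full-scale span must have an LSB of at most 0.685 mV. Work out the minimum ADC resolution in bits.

11 bits

Number of steps required ≥ 1.024 V / 0.685 mV = 1494.89.
Need 2^N ≥ 1494.89; 2^10 = 1024, 2^11 = 2048.
Minimum N = 11.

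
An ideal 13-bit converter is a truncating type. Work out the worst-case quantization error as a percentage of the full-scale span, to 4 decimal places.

Truncating → worst-case error = 1 LSB = V_FS/2^13, so 100/8192 = 0.012207 % of full scale.

0.0122 %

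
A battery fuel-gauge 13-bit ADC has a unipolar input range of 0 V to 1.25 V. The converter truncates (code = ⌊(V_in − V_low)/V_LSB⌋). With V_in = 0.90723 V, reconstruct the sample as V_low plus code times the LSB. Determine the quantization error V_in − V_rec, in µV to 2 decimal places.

One LSB is 1.25 V / 8192 = 152.59 µV.
(0.90723 − 0)/0.000152588 = 5945.6225; ⌊·⌋ gives code 5945.
Reconstructed: 0.90713501 V.
Error = 0.90723 − 0.90713501 = 9.49902e-05 V = 94.99 µV.

94.99 µV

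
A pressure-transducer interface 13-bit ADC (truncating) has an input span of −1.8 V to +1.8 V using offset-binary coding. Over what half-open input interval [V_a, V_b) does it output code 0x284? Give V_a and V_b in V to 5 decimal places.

[-1.51699 V, -1.51655 V)

LSB = 3.6/2^13 = 439.45 µV.
Code 0x284 = 644 decimal.
V_a = V_low + 644·LSB = -1.51699 V; V_b = V_low + 645·LSB = -1.51655 V.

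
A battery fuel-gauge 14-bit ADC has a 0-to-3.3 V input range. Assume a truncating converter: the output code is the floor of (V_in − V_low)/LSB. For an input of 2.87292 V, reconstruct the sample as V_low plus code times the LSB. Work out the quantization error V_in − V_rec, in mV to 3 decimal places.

0.123 mV

One LSB is 3.3 V / 16384 = 201.42 µV.
(2.87292 − 0)/0.000201416 = 14263.6125; ⌊·⌋ gives code 14263.
Code 14263 maps back to 0 + 14263×0.000201416 V = 2.8727966 V.
V_in − V_rec = 0.000123369 V = 0.123 mV.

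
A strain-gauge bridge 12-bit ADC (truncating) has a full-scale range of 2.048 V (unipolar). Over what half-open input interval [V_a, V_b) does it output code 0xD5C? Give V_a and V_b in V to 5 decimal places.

[1.71000 V, 1.71050 V)

LSB = 2.048/2^12 = 0.500 mV.
Code 0xD5C = 3420 decimal.
V_a = V_low + 3420·LSB = 1.71 V; V_b = V_low + 3421·LSB = 1.7105 V.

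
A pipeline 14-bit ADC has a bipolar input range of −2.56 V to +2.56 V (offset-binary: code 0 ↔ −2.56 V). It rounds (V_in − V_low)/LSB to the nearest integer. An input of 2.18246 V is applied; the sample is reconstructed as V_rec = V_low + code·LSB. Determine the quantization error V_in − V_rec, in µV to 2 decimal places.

-40.00 µV

LSB = 5.12/2^14 = 312.50 µV.
(2.18246 − (−2.56))/0.0003125 = 15175.8720; round gives code 15176.
Reconstructed: 2.1825 V.
Difference: -4e-05 V → -40.00 µV.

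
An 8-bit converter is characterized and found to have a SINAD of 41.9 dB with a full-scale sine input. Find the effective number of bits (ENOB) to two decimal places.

6.67 bits

ENOB = (SINAD − 1.76) / 6.02 = (41.9 − 1.76)/6.02 = 6.668.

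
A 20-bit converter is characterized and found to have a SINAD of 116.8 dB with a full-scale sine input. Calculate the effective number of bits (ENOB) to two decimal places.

ENOB = (SINAD − 1.76) / 6.02 = (116.8 − 1.76)/6.02 = 19.110.

19.11 bits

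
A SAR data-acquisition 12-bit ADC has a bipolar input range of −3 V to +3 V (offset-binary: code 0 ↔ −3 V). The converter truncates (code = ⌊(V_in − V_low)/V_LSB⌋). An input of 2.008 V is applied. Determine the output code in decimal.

code 3418

Full-scale span = 6 V; LSB = 6/2^12 = 1.465 mV.
Input sits at 3418.795 steps above V_low.
Floor → code 3418.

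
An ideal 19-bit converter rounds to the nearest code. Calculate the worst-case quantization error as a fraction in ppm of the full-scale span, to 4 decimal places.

0.9537 ppm

Rounding → worst-case error = ½ LSB = V_FS/2^20, so 1e+06/1048576 = 0.953674 ppm of full scale.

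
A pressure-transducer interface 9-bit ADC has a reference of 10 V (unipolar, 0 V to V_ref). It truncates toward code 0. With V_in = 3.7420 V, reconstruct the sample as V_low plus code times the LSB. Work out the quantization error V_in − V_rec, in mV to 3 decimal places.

11.531 mV

LSB = 10/2^9 = 19.531 mV.
Scaled input = 191.5904 LSBs, so code = 191.
V_rec = 0 + 191·0.0195312 = 3.7304688 V.
Difference: 0.0115312 V → 11.531 mV.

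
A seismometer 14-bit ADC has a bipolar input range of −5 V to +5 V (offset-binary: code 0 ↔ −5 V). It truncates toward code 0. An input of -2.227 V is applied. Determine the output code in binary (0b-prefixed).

Full-scale span = 10 V; LSB = 10/2^14 = 0.610 mV.
(-2.227 − (−5)) / 0.000610352 = 4543.283 LSBs.
⌊·⌋(4543.283) = 4543.
In binary (0b-prefixed): 0b1000110111111.

code 0b1000110111111 (decimal 4543)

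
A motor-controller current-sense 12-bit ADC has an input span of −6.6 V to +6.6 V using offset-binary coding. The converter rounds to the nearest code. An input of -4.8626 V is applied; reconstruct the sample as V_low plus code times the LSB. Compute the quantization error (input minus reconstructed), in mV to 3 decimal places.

One LSB is 13.2 V / 4096 = 3.223 mV.
Scaled input = 539.1205 LSBs, so code = 539.
V_rec = (−6.6) + 539·0.00322266 = -4.8629883 V.
Difference: 0.000388281 V → 0.388 mV.

0.388 mV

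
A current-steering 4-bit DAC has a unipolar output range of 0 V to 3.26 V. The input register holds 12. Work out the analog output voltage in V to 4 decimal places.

LSB = 3.26 V / 2^4 = 203.750 mV.
V_out = 0 + 12 × 0.20375 V = 2.445 V.

2.4450 V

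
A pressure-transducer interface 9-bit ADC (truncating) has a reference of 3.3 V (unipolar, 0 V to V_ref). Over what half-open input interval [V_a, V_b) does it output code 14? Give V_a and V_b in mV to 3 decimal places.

LSB = 3.3/2^9 = 6.445 mV.
V_a = V_low + 14·LSB = 0.0902344 V; V_b = V_low + 15·LSB = 0.0966797 V.

[90.234 mV, 96.680 mV)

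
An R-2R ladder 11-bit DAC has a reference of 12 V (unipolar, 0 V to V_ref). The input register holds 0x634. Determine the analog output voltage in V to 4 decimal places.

9.3047 V

LSB = 12 V / 2^11 = 5.859 mV.
Code 0x634 = 1588 decimal.
V_out = 0 + 1588 × 0.00585938 V = 9.30469 V.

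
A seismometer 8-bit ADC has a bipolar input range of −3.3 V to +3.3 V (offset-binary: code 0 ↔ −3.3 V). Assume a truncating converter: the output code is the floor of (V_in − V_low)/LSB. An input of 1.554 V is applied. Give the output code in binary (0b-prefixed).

With 256 levels over 6.6 V, one step is 25.781 mV.
(1.554 − (−3.3)) / 0.0257812 = 188.276 LSBs.
So the output code is 188.
In binary (0b-prefixed): 0b10111100.

code 0b10111100 (decimal 188)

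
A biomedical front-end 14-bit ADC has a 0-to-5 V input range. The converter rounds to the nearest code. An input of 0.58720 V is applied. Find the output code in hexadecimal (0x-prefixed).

code 0x784 (decimal 1924)

With 16384 levels over 5 V, one step is 305.18 µV.
Input sits at 1924.137 steps above V_low.
So the output code is 1924.
In hexadecimal (0x-prefixed): 0x784.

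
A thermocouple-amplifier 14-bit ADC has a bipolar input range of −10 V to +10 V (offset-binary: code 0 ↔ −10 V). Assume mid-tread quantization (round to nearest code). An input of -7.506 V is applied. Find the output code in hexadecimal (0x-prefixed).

code 0x7FB (decimal 2043)

Full-scale span = 20 V; LSB = 20/2^14 = 1.221 mV.
Input sits at 2043.085 steps above V_low.
So the output code is 2043.
In hexadecimal (0x-prefixed): 0x7FB.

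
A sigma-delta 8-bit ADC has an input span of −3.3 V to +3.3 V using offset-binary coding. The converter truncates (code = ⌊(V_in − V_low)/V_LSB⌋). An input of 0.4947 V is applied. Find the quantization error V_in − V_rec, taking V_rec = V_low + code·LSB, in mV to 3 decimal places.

4.856 mV

One LSB is 6.6 V / 256 = 25.781 mV.
(V_in − V_low)/LSB = (0.4947 − (−3.3))/0.0257812 = 147.1884 → code 147 (floor).
Reconstructed: 0.48984375 V.
Error = 0.4947 − 0.48984375 = 0.00485625 V = 4.856 mV.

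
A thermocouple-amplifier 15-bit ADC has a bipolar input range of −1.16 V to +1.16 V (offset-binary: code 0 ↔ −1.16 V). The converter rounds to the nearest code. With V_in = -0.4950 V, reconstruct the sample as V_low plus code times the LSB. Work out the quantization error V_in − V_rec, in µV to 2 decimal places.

One LSB is 2.32 V / 32768 = 70.80 µV.
(V_in − V_low)/LSB = (-0.4950 − (−1.16))/7.08008e-05 = 9392.5517 → code 9393 (round).
Code 9393 maps back to (−1.16) + 9393×7.08008e-05 V = -0.49496826 V.
Error = -0.4950 − (−0.49496826) = -3.17383e-05 V = -31.74 µV.

-31.74 µV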